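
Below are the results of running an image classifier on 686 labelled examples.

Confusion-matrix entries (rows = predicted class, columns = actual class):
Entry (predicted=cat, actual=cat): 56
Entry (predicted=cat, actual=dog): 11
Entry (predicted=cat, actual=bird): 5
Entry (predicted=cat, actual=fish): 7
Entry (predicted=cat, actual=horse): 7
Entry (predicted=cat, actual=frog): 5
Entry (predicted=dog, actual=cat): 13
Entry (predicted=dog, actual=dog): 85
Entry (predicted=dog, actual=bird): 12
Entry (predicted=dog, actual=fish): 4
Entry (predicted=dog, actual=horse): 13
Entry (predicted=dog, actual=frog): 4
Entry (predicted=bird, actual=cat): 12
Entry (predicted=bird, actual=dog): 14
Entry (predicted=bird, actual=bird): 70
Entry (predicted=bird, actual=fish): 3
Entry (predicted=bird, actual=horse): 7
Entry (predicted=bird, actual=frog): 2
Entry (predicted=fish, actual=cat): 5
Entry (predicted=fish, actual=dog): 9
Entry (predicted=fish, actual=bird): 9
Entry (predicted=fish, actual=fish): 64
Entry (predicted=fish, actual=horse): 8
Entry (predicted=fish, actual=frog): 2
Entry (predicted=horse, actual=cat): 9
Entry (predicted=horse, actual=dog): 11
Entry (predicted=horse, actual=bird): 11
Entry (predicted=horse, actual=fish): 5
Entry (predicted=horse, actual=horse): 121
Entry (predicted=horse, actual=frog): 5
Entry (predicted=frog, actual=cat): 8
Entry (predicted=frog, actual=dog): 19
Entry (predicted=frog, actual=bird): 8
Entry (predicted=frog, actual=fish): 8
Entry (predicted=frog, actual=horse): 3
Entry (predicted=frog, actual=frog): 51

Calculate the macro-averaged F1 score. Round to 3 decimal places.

0.644

Per-class F1 score (2·TP/(2·TP+FP+FN)):
  cat: TP=56, FP=11+5+7+7+5=35, FN=13+12+5+9+8=47 → 112/194 = 0.5773
  dog: TP=85, FP=13+12+4+13+4=46, FN=11+14+9+11+19=64 → 170/280 = 0.6071
  bird: TP=70, FP=12+14+3+7+2=38, FN=5+12+9+11+8=45 → 140/223 = 0.6278
  fish: TP=64, FP=5+9+9+8+2=33, FN=7+4+3+5+8=27 → 128/188 = 0.6809
  horse: TP=121, FP=9+11+11+5+5=41, FN=7+13+7+8+3=38 → 242/321 = 0.7539
  frog: TP=51, FP=8+19+8+8+3=46, FN=5+4+2+2+5=18 → 102/166 = 0.6145
Macro-F1 score = mean = (0.5773 + 0.6071 + 0.6278 + 0.6809 + 0.7539 + 0.6145) / 6 = 0.644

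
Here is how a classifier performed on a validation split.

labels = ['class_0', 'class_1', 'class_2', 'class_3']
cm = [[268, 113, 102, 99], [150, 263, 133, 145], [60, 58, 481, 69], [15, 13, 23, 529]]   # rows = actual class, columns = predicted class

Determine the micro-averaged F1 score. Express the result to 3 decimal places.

0.611

Micro-averaging pools counts across classes: ΣTP=1541, ΣFP=980, ΣFN=980.
Micro-F1 score = 2·TP/(2·TP+FP+FN) on pooled counts = 0.611 (equals overall accuracy in single-label multiclass).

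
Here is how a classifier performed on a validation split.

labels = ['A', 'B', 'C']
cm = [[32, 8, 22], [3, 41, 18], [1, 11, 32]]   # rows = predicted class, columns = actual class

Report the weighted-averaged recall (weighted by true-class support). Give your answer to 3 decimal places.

Per-class recall (TP/(TP+FN)):
  A: TP=32, FN=3+1=4 → 32/36 = 0.8889
  B: TP=41, FN=8+11=19 → 41/60 = 0.6833
  C: TP=32, FN=22+18=40 → 32/72 = 0.4444
Weighted-recall = Σ (supportᵢ/N)·recallᵢ with N=168: (36/168)·0.8889 + (60/168)·0.6833 + (72/168)·0.4444 = 0.625

0.625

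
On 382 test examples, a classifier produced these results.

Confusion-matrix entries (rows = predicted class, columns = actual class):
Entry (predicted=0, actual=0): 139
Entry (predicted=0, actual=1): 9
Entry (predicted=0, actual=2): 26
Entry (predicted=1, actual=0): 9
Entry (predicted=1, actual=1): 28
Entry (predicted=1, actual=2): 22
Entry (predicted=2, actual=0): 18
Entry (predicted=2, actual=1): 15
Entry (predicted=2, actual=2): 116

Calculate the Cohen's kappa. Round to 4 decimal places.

0.5776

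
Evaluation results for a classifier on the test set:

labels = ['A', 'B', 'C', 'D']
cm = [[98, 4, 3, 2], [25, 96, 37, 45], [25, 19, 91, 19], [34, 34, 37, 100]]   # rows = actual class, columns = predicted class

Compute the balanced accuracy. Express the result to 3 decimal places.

0.617

Balanced accuracy = mean of per-class recall.
  A: recall = 98/107 = 0.9159
  B: recall = 96/203 = 0.4729
  C: recall = 91/154 = 0.5909
  D: recall = 100/205 = 0.4878
Mean = (0.9159 + 0.4729 + 0.5909 + 0.4878) / 4 = 0.617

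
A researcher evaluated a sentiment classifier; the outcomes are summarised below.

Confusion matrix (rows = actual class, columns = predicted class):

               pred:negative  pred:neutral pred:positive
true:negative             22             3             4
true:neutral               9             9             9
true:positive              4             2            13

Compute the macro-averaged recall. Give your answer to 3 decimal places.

Per-class recall (TP/(TP+FN)):
  negative: TP=22, FN=3+4=7 → 22/29 = 0.7586
  neutral: TP=9, FN=9+9=18 → 9/27 = 0.3333
  positive: TP=13, FN=4+2=6 → 13/19 = 0.6842
Macro-recall = mean = (0.7586 + 0.3333 + 0.6842) / 3 = 0.592

0.592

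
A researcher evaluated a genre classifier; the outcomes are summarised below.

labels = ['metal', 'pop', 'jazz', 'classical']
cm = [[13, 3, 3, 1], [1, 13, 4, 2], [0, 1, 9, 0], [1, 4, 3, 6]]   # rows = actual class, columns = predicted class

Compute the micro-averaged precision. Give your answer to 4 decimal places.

0.6406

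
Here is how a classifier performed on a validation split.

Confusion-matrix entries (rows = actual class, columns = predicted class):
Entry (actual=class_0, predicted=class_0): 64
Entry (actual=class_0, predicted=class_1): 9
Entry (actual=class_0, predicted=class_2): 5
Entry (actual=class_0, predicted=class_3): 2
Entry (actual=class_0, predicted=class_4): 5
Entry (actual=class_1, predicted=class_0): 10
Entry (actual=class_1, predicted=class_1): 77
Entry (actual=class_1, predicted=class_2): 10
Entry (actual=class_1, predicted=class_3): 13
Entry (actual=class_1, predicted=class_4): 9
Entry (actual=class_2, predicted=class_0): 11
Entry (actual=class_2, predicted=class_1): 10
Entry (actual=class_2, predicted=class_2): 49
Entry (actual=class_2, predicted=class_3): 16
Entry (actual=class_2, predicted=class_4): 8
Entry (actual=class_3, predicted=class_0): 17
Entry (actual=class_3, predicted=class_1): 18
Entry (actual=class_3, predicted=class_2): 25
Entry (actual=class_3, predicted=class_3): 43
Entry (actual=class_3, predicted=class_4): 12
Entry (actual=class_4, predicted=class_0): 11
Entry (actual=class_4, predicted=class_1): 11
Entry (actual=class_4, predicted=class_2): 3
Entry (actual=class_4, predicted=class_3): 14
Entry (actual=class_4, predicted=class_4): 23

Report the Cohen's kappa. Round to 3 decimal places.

0.418

Observed agreement pₒ = trace/N = 256/475 = 0.5389
Expected agreement pₑ = Σ (rowᵢ·colᵢ)/N² = (85·113 + 119·125 + 94·92 + 115·88 + 62·57)/475² = 0.2073
κ = (pₒ − pₑ)/(1 − pₑ) = (0.5389 − 0.2073)/(1 − 0.2073) = 0.418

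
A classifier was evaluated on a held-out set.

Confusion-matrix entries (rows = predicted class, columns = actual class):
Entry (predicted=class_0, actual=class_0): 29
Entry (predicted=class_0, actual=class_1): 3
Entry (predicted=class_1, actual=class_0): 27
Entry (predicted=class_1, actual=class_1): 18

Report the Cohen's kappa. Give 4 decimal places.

0.2763

Observed agreement pₒ = trace/N = 47/77 = 0.61039
Expected agreement pₑ = Σ (rowᵢ·colᵢ)/N² = (56·32 + 21·45)/77² = 0.46163
κ = (pₒ − pₑ)/(1 − pₑ) = (0.61039 − 0.46163)/(1 − 0.46163) = 0.2763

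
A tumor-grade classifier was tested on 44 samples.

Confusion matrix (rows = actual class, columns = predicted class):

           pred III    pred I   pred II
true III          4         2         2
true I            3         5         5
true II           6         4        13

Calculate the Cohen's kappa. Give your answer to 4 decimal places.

Observed agreement pₒ = trace/N = 22/44 = 0.50000
Expected agreement pₑ = Σ (rowᵢ·colᵢ)/N² = (8·13 + 13·11 + 23·20)/44² = 0.36519
κ = (pₒ − pₑ)/(1 − pₑ) = (0.50000 − 0.36519)/(1 − 0.36519) = 0.2124

0.2124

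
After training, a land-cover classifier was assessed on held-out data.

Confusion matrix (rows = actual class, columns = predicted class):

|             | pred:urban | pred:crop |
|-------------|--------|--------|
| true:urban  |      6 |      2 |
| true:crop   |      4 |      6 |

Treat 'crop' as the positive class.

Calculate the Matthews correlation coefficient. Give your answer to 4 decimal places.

0.3500

MCC = (TP·TN − FP·FN) / √((TP+FP)(TP+FN)(TN+FP)(TN+FN))
Numerator = 6·6 − 2·4 = 28
Denominator = √(8·10·8·10) = √6400 = 80.0000
MCC = 28 / 80.0000 = 0.3500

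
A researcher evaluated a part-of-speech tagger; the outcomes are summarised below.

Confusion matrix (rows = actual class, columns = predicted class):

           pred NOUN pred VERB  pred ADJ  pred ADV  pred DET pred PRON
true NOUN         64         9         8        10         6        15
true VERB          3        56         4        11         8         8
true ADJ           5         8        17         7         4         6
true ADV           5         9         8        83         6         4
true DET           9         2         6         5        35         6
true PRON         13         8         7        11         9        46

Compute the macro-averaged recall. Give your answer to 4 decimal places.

Per-class recall (TP/(TP+FN)):
  NOUN: TP=64, FN=9+8+10+6+15=48 → 64/112 = 0.57143
  VERB: TP=56, FN=3+4+11+8+8=34 → 56/90 = 0.62222
  ADJ: TP=17, FN=5+8+7+4+6=30 → 17/47 = 0.36170
  ADV: TP=83, FN=5+9+8+6+4=32 → 83/115 = 0.72174
  DET: TP=35, FN=9+2+6+5+6=28 → 35/63 = 0.55556
  PRON: TP=46, FN=13+8+7+11+9=48 → 46/94 = 0.48936
Macro-recall = mean = (0.57143 + 0.62222 + 0.36170 + 0.72174 + 0.55556 + 0.48936) / 6 = 0.5537

0.5537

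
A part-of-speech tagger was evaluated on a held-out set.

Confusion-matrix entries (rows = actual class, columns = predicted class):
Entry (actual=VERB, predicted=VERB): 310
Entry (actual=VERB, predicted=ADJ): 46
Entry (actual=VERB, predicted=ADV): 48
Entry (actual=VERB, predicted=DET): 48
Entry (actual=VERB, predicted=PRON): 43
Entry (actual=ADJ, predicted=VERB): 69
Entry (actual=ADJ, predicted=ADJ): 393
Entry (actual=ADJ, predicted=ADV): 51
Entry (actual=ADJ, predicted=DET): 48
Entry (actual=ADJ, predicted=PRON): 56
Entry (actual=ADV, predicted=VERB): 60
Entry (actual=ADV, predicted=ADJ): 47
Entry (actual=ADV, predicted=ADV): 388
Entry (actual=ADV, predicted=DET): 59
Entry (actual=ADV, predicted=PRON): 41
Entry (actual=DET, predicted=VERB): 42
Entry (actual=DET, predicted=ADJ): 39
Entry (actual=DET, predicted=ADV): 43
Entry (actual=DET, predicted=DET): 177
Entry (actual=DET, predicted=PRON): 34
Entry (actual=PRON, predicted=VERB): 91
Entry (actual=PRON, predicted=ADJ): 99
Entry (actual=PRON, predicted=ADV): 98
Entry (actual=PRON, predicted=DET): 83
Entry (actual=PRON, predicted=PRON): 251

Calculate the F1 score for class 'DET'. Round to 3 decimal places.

F1 score = 2·TP/(2·TP+FP+FN).
DET: TP=177, FP=48+48+59+83=238, FN=42+39+43+34=158 → 354/750 = 0.4720

0.472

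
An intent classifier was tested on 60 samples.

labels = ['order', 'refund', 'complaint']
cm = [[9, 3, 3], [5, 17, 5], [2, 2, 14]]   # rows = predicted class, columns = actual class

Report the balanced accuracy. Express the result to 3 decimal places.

Balanced accuracy = mean of per-class recall.
  order: recall = 9/16 = 0.5625
  refund: recall = 17/22 = 0.7727
  complaint: recall = 14/22 = 0.6364
Mean = (0.5625 + 0.7727 + 0.6364) / 3 = 0.657

0.657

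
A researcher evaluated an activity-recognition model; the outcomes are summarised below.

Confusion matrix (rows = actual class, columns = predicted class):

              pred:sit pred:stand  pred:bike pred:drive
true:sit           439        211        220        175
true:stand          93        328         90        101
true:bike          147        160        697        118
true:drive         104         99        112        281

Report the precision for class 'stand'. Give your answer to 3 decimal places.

0.411

Take TP from the diagonal, FP from the rest of the 'stand' prediction marginal, FN from the rest of the 'stand' actual marginal.
precision = TP/(TP+FP).
stand: TP=328, FP=211+160+99=470 → 328/798 = 0.4110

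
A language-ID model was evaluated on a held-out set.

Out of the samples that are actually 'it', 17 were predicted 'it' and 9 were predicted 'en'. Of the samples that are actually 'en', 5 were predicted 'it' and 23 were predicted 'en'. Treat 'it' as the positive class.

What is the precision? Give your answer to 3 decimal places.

Precision = TP/(TP+FP) = 17/(17+5) = 17/22 = 0.773

0.773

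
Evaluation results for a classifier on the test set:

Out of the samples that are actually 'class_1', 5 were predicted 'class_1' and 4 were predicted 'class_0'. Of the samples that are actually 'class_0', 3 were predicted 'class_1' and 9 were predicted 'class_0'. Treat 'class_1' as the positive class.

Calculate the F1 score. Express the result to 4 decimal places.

0.5882

Precision = TP/(TP+FP) = 5/8 = 0.6250
Recall = TP/(TP+FN) = 5/9 = 0.5556
F1 = 2·TP/(2·TP+FP+FN) = 10/17 = 0.5882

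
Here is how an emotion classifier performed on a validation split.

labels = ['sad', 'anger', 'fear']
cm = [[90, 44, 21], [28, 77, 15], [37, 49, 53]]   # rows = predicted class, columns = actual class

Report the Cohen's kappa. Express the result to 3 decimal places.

0.299

Observed agreement pₒ = trace/N = 220/414 = 0.5314
Expected agreement pₑ = Σ (rowᵢ·colᵢ)/N² = (155·155 + 170·120 + 89·139)/414² = 0.3314
κ = (pₒ − pₑ)/(1 − pₑ) = (0.5314 − 0.3314)/(1 − 0.3314) = 0.299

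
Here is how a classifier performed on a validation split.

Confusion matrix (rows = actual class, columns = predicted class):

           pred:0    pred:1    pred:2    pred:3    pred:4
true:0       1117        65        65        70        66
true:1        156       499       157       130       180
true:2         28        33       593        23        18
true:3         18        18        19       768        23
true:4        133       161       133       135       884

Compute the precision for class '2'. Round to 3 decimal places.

precision = TP/(TP+FP).
2: TP=593, FP=65+157+19+133=374 → 593/967 = 0.6132

0.613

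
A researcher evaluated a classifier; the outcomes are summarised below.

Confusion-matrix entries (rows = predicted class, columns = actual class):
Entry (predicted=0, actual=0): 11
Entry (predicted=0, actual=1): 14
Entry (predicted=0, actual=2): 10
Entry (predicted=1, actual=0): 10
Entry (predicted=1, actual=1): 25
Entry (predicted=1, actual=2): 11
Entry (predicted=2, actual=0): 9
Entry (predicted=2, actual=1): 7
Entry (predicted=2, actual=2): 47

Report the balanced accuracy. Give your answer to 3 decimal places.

0.534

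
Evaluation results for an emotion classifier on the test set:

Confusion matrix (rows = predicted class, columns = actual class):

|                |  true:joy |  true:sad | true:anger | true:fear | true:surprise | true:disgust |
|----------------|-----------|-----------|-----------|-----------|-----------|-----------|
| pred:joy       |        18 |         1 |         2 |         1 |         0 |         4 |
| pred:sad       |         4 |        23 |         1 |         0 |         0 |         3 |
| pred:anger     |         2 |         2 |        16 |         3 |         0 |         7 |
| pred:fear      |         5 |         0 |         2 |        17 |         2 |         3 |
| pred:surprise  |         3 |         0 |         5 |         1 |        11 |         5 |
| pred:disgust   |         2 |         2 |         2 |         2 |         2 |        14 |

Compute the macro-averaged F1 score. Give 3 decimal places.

0.598

Per-class F1 score (2·TP/(2·TP+FP+FN)):
  joy: TP=18, FP=1+2+1+0+4=8, FN=4+2+5+3+2=16 → 36/60 = 0.6000
  sad: TP=23, FP=4+1+0+0+3=8, FN=1+2+0+0+2=5 → 46/59 = 0.7797
  anger: TP=16, FP=2+2+3+0+7=14, FN=2+1+2+5+2=12 → 32/58 = 0.5517
  fear: TP=17, FP=5+0+2+2+3=12, FN=1+0+3+1+2=7 → 34/53 = 0.6415
  surprise: TP=11, FP=3+0+5+1+5=14, FN=0+0+0+2+2=4 → 22/40 = 0.5500
  disgust: TP=14, FP=2+2+2+2+2=10, FN=4+3+7+3+5=22 → 28/60 = 0.4667
Macro-F1 score = mean = (0.6000 + 0.7797 + 0.5517 + 0.6415 + 0.5500 + 0.4667) / 6 = 0.598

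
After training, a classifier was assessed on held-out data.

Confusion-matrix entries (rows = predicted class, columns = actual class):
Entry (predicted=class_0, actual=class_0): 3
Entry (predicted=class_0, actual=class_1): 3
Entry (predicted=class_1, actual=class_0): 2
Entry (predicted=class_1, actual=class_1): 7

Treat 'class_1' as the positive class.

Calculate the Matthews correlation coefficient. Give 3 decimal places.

0.289

MCC = (TP·TN − FP·FN) / √((TP+FP)(TP+FN)(TN+FP)(TN+FN))
Numerator = 7·3 − 2·3 = 15
Denominator = √(9·10·5·6) = √2700 = 51.9615
MCC = 15 / 51.9615 = 0.289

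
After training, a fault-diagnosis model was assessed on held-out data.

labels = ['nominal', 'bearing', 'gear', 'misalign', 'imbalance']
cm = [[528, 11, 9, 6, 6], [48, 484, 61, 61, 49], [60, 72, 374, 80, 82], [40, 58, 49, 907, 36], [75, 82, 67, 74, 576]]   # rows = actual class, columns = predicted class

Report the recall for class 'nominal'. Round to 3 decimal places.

Take TP from the diagonal, FP from the rest of the 'nominal' prediction marginal, FN from the rest of the 'nominal' actual marginal.
recall = TP/(TP+FN).
nominal: TP=528, FN=11+9+6+6=32 → 528/560 = 0.9429

0.943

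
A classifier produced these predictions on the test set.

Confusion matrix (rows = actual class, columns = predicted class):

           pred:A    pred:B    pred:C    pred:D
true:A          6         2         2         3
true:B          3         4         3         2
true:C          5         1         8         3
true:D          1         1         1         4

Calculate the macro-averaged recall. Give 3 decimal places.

Per-class recall (TP/(TP+FN)):
  A: TP=6, FN=2+2+3=7 → 6/13 = 0.4615
  B: TP=4, FN=3+3+2=8 → 4/12 = 0.3333
  C: TP=8, FN=5+1+3=9 → 8/17 = 0.4706
  D: TP=4, FN=1+1+1=3 → 4/7 = 0.5714
Macro-recall = mean = (0.4615 + 0.3333 + 0.4706 + 0.5714) / 4 = 0.459

0.459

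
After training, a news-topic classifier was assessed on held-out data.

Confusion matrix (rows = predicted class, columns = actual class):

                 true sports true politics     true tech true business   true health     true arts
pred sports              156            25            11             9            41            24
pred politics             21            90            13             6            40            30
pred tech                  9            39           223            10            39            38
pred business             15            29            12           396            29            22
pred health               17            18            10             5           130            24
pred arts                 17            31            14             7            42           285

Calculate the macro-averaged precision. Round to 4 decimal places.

Per-class precision (TP/(TP+FP)):
  sports: TP=156, FP=25+11+9+41+24=110 → 156/266 = 0.58647
  politics: TP=90, FP=21+13+6+40+30=110 → 90/200 = 0.45000
  tech: TP=223, FP=9+39+10+39+38=135 → 223/358 = 0.62291
  business: TP=396, FP=15+29+12+29+22=107 → 396/503 = 0.78728
  health: TP=130, FP=17+18+10+5+24=74 → 130/204 = 0.63725
  arts: TP=285, FP=17+31+14+7+42=111 → 285/396 = 0.71970
Macro-precision = mean = (0.58647 + 0.45000 + 0.62291 + 0.78728 + 0.63725 + 0.71970) / 6 = 0.6339

0.6339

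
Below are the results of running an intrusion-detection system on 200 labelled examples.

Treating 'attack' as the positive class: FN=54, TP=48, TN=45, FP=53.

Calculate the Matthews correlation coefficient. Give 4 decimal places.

-0.0702

MCC = (TP·TN − FP·FN) / √((TP+FP)(TP+FN)(TN+FP)(TN+FN))
Numerator = 48·45 − 53·54 = -702
Denominator = √(101·102·98·99) = √99950004 = 9997.4999
MCC = -702 / 9997.4999 = -0.0702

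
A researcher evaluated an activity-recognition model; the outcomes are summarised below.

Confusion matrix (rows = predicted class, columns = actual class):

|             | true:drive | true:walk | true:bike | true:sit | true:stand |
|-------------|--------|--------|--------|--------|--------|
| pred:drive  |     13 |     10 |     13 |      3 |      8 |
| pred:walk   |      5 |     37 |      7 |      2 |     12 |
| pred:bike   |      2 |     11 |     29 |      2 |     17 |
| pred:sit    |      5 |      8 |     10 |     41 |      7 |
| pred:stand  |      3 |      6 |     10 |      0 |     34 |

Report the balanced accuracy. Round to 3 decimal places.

Balanced accuracy = mean of per-class recall.
  drive: recall = 13/28 = 0.4643
  walk: recall = 37/72 = 0.5139
  bike: recall = 29/69 = 0.4203
  sit: recall = 41/48 = 0.8542
  stand: recall = 34/78 = 0.4359
Mean = (0.4643 + 0.5139 + 0.4203 + 0.8542 + 0.4359) / 5 = 0.538

0.538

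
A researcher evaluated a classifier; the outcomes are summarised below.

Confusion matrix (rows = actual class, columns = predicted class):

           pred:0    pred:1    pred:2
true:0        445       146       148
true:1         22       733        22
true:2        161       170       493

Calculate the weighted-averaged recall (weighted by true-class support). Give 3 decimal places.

Per-class recall (TP/(TP+FN)):
  0: TP=445, FN=146+148=294 → 445/739 = 0.6022
  1: TP=733, FN=22+22=44 → 733/777 = 0.9434
  2: TP=493, FN=161+170=331 → 493/824 = 0.5983
Weighted-recall = Σ (supportᵢ/N)·recallᵢ with N=2340: (739/2340)·0.6022 + (777/2340)·0.9434 + (824/2340)·0.5983 = 0.714

0.714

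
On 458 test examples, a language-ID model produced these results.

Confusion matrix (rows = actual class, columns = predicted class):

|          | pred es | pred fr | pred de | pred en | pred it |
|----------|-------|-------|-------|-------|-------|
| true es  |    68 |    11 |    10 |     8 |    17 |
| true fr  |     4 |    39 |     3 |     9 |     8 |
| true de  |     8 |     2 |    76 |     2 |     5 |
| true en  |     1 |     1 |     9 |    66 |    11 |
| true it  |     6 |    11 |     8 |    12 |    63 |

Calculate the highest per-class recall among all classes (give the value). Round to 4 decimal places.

0.8172

Per-class recall (TP/(TP+FN)):
  es: TP=68, FN=11+10+8+17=46 → 68/114 = 0.59649
  fr: TP=39, FN=4+3+9+8=24 → 39/63 = 0.61905
  de: TP=76, FN=8+2+2+5=17 → 76/93 = 0.81720
  en: TP=66, FN=1+1+9+11=22 → 66/88 = 0.75000
  it: TP=63, FN=6+11+8+12=37 → 63/100 = 0.63000
Highest is class 'de' with recall = 0.8172.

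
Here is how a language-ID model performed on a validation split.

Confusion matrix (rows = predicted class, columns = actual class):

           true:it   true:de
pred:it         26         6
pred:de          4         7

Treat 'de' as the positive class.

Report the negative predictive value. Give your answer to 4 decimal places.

0.8125

NPV = TN/(TN+FN) = 26/(26+6) = 0.8125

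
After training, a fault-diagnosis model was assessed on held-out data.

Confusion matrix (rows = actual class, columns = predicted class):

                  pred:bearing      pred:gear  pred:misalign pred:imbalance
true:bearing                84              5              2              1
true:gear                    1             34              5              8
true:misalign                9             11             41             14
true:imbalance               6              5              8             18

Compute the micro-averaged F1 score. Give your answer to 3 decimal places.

0.702

Micro-averaging pools counts across classes: ΣTP=177, ΣFP=75, ΣFN=75.
Micro-F1 score = 2·TP/(2·TP+FP+FN) on pooled counts = 0.702 (equals overall accuracy in single-label multiclass).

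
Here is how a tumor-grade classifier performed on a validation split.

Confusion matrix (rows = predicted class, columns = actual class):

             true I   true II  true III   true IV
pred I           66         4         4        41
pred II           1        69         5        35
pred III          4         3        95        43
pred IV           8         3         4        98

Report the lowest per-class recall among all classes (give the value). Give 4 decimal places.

0.4516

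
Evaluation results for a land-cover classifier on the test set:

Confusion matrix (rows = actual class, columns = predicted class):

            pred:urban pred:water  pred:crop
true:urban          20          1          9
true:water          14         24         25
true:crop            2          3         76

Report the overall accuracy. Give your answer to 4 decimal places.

Accuracy = trace / total = (20+24+76=120) / 174 = 120/174 = 0.6897

0.6897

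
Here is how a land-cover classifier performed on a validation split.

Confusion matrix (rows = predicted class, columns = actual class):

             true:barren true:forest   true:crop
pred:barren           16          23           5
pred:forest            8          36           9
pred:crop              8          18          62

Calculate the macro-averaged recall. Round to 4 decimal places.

0.5944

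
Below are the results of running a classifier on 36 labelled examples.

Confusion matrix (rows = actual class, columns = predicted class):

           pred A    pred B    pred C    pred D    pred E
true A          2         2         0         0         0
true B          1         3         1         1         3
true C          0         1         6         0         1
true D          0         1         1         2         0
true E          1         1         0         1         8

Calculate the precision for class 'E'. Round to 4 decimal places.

Treat 'E' as positive and all other classes as negative.
precision = TP/(TP+FP).
E: TP=8, FP=0+3+1+0=4 → 8/12 = 0.66667

0.6667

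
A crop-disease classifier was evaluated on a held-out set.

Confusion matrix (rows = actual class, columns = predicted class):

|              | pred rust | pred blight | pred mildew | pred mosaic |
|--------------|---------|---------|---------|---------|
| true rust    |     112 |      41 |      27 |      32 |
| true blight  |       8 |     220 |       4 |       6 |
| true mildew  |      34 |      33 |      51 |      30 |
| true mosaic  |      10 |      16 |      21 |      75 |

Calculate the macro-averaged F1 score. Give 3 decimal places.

Per-class F1 score (2·TP/(2·TP+FP+FN)):
  rust: TP=112, FP=8+34+10=52, FN=41+27+32=100 → 224/376 = 0.5957
  blight: TP=220, FP=41+33+16=90, FN=8+4+6=18 → 440/548 = 0.8029
  mildew: TP=51, FP=27+4+21=52, FN=34+33+30=97 → 102/251 = 0.4064
  mosaic: TP=75, FP=32+6+30=68, FN=10+16+21=47 → 150/265 = 0.5660
Macro-F1 score = mean = (0.5957 + 0.8029 + 0.4064 + 0.5660) / 4 = 0.593

0.593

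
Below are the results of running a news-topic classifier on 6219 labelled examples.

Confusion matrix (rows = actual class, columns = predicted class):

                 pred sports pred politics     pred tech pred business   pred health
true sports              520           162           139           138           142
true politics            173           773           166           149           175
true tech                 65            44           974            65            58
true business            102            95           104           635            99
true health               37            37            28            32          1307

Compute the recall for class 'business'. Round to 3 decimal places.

0.614

One-vs-rest for 'business': TP = diagonal; FP = other classes predicted 'business'; FN = 'business' predicted as other.
recall = TP/(TP+FN).
business: TP=635, FN=102+95+104+99=400 → 635/1035 = 0.6135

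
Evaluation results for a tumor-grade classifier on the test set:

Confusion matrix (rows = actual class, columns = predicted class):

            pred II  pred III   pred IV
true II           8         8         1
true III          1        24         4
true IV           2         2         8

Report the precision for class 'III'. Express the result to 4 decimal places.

0.7059

One-vs-rest for 'III': TP = diagonal; FP = other classes predicted 'III'; FN = 'III' predicted as other.
precision = TP/(TP+FP).
III: TP=24, FP=8+2=10 → 24/34 = 0.70588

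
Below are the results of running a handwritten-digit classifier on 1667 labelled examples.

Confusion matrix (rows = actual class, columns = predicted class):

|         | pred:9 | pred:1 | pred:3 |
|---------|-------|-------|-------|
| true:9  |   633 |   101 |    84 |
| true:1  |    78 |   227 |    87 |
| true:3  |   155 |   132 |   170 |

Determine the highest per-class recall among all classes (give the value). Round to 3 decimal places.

0.774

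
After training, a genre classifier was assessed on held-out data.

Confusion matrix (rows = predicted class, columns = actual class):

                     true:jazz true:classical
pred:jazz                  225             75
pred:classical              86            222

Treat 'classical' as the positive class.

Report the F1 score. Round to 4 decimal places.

0.7339

Precision = TP/(TP+FP) = 222/308 = 0.7208
Recall = TP/(TP+FN) = 222/297 = 0.7475
F1 = 2·TP/(2·TP+FP+FN) = 444/605 = 0.7339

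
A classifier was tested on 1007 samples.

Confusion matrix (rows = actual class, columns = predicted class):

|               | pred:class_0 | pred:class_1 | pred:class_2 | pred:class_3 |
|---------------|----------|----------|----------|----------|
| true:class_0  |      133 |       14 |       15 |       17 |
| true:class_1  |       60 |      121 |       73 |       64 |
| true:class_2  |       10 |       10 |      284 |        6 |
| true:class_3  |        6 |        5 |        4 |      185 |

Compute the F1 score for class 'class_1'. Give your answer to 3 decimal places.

0.517

Take TP from the diagonal, FP from the rest of the 'class_1' prediction marginal, FN from the rest of the 'class_1' actual marginal.
F1 score = 2·TP/(2·TP+FP+FN).
class_1: TP=121, FP=14+10+5=29, FN=60+73+64=197 → 242/468 = 0.5171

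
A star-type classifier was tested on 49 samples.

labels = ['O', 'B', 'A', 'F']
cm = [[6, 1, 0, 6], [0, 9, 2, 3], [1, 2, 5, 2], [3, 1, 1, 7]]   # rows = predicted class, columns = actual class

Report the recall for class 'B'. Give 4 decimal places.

0.6923

Treat 'B' as positive and all other classes as negative.
recall = TP/(TP+FN).
B: TP=9, FN=1+2+1=4 → 9/13 = 0.69231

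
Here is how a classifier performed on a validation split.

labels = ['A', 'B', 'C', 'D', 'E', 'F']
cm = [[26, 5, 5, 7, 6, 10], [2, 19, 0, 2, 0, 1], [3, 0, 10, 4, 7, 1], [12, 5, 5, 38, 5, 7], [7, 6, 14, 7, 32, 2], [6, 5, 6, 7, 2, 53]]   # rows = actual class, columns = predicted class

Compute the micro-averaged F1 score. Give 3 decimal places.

0.544

Micro-averaging pools counts across classes: ΣTP=178, ΣFP=149, ΣFN=149.
Micro-F1 score = 2·TP/(2·TP+FP+FN) on pooled counts = 0.544 (equals overall accuracy in single-label multiclass).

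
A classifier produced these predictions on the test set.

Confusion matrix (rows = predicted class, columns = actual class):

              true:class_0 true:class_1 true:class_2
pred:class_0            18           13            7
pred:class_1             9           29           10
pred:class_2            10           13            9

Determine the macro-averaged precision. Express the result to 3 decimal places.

Per-class precision (TP/(TP+FP)):
  class_0: TP=18, FP=13+7=20 → 18/38 = 0.4737
  class_1: TP=29, FP=9+10=19 → 29/48 = 0.6042
  class_2: TP=9, FP=10+13=23 → 9/32 = 0.2813
Macro-precision = mean = (0.4737 + 0.6042 + 0.2813) / 3 = 0.453

0.453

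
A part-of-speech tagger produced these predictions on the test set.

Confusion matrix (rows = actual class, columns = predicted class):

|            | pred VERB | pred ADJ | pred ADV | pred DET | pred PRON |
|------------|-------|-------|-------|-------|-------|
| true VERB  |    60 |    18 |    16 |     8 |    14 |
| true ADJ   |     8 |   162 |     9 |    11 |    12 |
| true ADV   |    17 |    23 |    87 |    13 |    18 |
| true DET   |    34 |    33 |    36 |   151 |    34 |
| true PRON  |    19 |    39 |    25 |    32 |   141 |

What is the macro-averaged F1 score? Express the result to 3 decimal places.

Per-class F1 score (2·TP/(2·TP+FP+FN)):
  VERB: TP=60, FP=8+17+34+19=78, FN=18+16+8+14=56 → 120/254 = 0.4724
  ADJ: TP=162, FP=18+23+33+39=113, FN=8+9+11+12=40 → 324/477 = 0.6792
  ADV: TP=87, FP=16+9+36+25=86, FN=17+23+13+18=71 → 174/331 = 0.5257
  DET: TP=151, FP=8+11+13+32=64, FN=34+33+36+34=137 → 302/503 = 0.6004
  PRON: TP=141, FP=14+12+18+34=78, FN=19+39+25+32=115 → 282/475 = 0.5937
Macro-F1 score = mean = (0.4724 + 0.6792 + 0.5257 + 0.6004 + 0.5937) / 5 = 0.574

0.574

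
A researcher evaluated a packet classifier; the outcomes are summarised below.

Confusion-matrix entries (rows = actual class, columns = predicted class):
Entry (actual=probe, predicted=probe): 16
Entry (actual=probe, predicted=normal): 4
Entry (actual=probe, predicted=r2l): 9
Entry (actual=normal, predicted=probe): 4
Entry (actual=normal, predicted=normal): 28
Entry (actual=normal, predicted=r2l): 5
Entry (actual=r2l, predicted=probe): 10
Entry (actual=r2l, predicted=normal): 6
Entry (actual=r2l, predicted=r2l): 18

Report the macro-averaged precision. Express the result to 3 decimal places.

Per-class precision (TP/(TP+FP)):
  probe: TP=16, FP=4+10=14 → 16/30 = 0.5333
  normal: TP=28, FP=4+6=10 → 28/38 = 0.7368
  r2l: TP=18, FP=9+5=14 → 18/32 = 0.5625
Macro-precision = mean = (0.5333 + 0.7368 + 0.5625) / 3 = 0.611

0.611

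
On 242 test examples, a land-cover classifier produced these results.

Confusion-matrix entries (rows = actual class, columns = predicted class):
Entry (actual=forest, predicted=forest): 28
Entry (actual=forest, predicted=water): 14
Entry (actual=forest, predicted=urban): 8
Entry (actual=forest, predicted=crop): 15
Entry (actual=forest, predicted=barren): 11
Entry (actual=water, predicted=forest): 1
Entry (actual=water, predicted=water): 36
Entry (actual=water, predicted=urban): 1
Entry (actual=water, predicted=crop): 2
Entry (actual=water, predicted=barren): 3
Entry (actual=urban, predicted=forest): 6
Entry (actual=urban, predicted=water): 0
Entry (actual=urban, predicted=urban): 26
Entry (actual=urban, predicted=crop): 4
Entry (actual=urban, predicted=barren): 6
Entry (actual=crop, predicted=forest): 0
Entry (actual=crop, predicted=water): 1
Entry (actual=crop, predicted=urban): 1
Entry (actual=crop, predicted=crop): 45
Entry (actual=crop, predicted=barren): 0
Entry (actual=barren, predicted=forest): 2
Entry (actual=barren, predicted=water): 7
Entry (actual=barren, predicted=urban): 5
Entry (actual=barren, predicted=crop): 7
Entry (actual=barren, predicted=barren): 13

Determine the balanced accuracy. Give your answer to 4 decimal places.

0.6329

Balanced accuracy = mean of per-class recall.
  forest: recall = 28/76 = 0.36842
  water: recall = 36/43 = 0.83721
  urban: recall = 26/42 = 0.61905
  crop: recall = 45/47 = 0.95745
  barren: recall = 13/34 = 0.38235
Mean = (0.36842 + 0.83721 + 0.61905 + 0.95745 + 0.38235) / 5 = 0.6329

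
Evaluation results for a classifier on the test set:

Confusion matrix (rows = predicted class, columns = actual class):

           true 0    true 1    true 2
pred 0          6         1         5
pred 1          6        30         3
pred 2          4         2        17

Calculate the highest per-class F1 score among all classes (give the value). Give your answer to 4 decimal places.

Per-class F1 score (2·TP/(2·TP+FP+FN)):
  0: TP=6, FP=1+5=6, FN=6+4=10 → 12/28 = 0.42857
  1: TP=30, FP=6+3=9, FN=1+2=3 → 60/72 = 0.83333
  2: TP=17, FP=4+2=6, FN=5+3=8 → 34/48 = 0.70833
Highest is class '1' with F1 score = 0.8333.

0.8333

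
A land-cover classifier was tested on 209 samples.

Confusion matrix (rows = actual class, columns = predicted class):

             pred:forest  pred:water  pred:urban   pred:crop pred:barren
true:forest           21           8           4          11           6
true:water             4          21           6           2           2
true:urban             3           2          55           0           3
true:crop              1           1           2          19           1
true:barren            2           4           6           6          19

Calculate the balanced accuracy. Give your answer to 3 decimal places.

0.640

Balanced accuracy = mean of per-class recall.
  forest: recall = 21/50 = 0.4200
  water: recall = 21/35 = 0.6000
  urban: recall = 55/63 = 0.8730
  crop: recall = 19/24 = 0.7917
  barren: recall = 19/37 = 0.5135
Mean = (0.4200 + 0.6000 + 0.8730 + 0.7917 + 0.5135) / 5 = 0.640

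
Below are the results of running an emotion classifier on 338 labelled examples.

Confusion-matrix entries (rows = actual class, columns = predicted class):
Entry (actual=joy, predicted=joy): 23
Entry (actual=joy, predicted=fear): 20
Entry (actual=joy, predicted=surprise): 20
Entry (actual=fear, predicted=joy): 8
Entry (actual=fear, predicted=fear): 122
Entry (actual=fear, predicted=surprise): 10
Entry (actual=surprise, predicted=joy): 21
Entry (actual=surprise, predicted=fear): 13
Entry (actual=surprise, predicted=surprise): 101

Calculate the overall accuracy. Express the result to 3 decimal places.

0.728

Accuracy = trace / total = (23+122+101=246) / 338 = 246/338 = 0.728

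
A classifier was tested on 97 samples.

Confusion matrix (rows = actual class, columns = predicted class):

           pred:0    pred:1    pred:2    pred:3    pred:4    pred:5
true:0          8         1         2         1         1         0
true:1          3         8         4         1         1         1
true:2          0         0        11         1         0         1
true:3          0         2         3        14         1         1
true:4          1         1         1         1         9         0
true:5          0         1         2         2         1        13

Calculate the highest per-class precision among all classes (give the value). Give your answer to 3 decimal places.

Per-class precision (TP/(TP+FP)):
  0: TP=8, FP=3+0+0+1+0=4 → 8/12 = 0.6667
  1: TP=8, FP=1+0+2+1+1=5 → 8/13 = 0.6154
  2: TP=11, FP=2+4+3+1+2=12 → 11/23 = 0.4783
  3: TP=14, FP=1+1+1+1+2=6 → 14/20 = 0.7000
  4: TP=9, FP=1+1+0+1+1=4 → 9/13 = 0.6923
  5: TP=13, FP=0+1+1+1+0=3 → 13/16 = 0.8125
Highest is class '5' with precision = 0.813.

0.813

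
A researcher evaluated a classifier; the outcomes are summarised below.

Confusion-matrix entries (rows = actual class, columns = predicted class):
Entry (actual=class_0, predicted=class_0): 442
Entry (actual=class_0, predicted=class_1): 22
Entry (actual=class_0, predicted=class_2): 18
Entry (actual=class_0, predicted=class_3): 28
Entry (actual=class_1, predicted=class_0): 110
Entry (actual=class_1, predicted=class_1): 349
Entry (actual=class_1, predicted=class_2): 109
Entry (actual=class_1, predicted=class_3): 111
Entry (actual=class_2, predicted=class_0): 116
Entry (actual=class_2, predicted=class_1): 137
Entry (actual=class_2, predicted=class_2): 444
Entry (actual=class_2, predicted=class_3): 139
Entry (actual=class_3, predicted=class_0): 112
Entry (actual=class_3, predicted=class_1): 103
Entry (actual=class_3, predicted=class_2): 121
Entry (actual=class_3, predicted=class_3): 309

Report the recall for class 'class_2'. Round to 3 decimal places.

Treat 'class_2' as positive and all other classes as negative.
recall = TP/(TP+FN).
class_2: TP=444, FN=116+137+139=392 → 444/836 = 0.5311

0.531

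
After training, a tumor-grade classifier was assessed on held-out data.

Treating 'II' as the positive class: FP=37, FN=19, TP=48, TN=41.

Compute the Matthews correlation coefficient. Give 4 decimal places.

0.2450

MCC = (TP·TN − FP·FN) / √((TP+FP)(TP+FN)(TN+FP)(TN+FN))
Numerator = 48·41 − 37·19 = 1265
Denominator = √(85·67·78·60) = √26652600 = 5162.6156
MCC = 1265 / 5162.6156 = 0.2450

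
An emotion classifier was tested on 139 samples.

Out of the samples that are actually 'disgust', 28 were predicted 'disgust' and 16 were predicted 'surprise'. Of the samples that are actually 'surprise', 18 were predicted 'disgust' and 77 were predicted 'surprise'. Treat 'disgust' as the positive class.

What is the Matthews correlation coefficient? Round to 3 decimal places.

0.442

MCC = (TP·TN − FP·FN) / √((TP+FP)(TP+FN)(TN+FP)(TN+FN))
Numerator = 28·77 − 18·16 = 1868
Denominator = √(46·44·95·93) = √17882040 = 4228.7161
MCC = 1868 / 4228.7161 = 0.442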